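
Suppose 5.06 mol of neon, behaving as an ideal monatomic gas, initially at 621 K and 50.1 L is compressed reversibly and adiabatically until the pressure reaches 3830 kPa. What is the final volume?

P₁ = nRT₁/V₁ = 5.06×8.314×621/50.1 = 521 kPa.
Adiabatic: T₂/T₁ = (P₂/P₁)^((γ−1)/γ) ⇒ T₂ = 621×(7.34)^0.400 = 1380 K; V₂ = 15.1 L.

15.1 L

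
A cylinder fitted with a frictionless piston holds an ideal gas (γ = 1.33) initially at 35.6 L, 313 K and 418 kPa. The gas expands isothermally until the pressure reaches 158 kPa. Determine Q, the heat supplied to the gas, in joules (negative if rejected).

14500 J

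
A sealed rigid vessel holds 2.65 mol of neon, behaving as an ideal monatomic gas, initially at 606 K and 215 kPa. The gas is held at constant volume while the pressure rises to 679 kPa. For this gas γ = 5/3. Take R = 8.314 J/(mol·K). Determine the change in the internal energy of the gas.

43200 J

V₁ = nRT₁/P₁ = 2.65×8.314×606/215 = 62.1 L.
Isochoric: V stays 62.1 L; P/T = const ⇒ T₂ = 1910 K, P₂ = 679 kPa.
For an ideal gas ΔU = nCvΔT with Cv = (3/2)R = 12.5 J/(mol·K).
ΔU = 2.65×12.5×(1910−606) = 43200 J.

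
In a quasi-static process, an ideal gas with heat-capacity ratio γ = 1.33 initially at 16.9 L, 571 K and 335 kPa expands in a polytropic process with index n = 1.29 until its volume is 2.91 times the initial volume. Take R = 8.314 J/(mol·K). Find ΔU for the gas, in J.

-4570 J

n = P₁V₁/(RT₁) = 335×16.9/(8.314×571) = 1.19 mol.
Polytropic n=1.29: T₂ = T₁(V₁/V₂)^(n−1) = 571×(0.344)^0.29 = 419 K; P₂ = P₁(V₁/V₂)^n = 84.5 kPa.
For an ideal gas ΔU = nCvΔT with Cv = R/(γ−1) = 25.2 J/(mol·K).
ΔU = 1.19×25.2×(419−571) = -4570 J.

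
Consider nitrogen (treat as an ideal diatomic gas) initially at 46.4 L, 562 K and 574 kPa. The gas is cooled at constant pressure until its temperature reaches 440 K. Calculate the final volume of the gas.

Isobaric: P stays 574 kPa; V/T = const ⇒ T₂ = 440 K, V₂ = 36.3 L.

36.3 L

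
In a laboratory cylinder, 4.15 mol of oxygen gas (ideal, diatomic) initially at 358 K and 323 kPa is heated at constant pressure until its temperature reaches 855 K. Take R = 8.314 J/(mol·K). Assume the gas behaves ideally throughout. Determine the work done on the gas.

-17100 J

V₁ = nRT₁/P₁ = 4.15×8.314×358/323 = 38.2 L.
Isobaric: P stays 323 kPa; V/T = const ⇒ T₂ = 855 K, V₂ = 91.3 L.
W = PΔV = 323×(91.3−38.2) kPa·L = 17100 J.
Work done on the gas = −W_by = -17100 J.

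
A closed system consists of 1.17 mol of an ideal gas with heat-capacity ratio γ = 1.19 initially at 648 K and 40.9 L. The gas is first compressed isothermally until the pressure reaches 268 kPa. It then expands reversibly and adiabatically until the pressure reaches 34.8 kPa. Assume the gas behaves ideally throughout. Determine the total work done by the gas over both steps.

5740 J

P₁ = nRT₁/V₁ = 1.17×8.314×648/40.9 = 154 kPa.
Step 1 — Isothermal: T stays 648 K; PV = const ⇒ V₂ = 23.5 L, P₂ = 268 kPa.
ΔU = 0 (ideal gas, T constant).
W = nRT ln(V₂/V₁) = 1.17×8.314×648×ln(0.575) = -3490 J.
Q = ΔU + W = -3490 J.
State after step 1: P = 268 kPa, V = 23.5 L, T = 648 K.
Step 2 — Adiabatic: T₂/T₁ = (P₂/P₁)^((γ−1)/γ) ⇒ T₂ = 648×(0.130)^0.160 = 468 K; V₂ = 131 L.
ΔU = nCvΔT = 1.17×43.8×(468−648) = -9230 J.
Q = 0 for an adiabatic process, so W = −ΔU = 9230 J.
Net over both steps: W = 5740 J, Q = -3490 J, ΔU = -9230 J.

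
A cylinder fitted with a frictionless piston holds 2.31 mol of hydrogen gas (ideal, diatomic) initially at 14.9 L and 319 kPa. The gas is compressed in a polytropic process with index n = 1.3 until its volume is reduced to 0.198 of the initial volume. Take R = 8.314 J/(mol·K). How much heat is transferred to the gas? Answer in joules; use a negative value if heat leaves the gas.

T₁ = P₁V₁/(nR) = 319×14.9/(2.31×8.314) = 247 K.
Polytropic n=1.3: T₂ = T₁(V₁/V₂)^(n−1) = 247×(5.05)^0.30 = 402 K; P₂ = P₁(V₁/V₂)^n = 2620 kPa.
W = (P₁V₁−P₂V₂)/(n−1) = (319×14.9−2620×2.95)/0.30 = -9910 J.
ΔU = nCvΔT = 2.31×20.8×(402−247) = 7430 J.
Q = ΔU + W = -2480 J.

-2480 J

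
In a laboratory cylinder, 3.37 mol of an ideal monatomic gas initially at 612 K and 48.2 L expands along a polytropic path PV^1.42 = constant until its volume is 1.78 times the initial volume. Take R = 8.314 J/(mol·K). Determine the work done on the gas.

P₁ = nRT₁/V₁ = 3.37×8.314×612/48.2 = 356 kPa.
Polytropic n=1.42: T₂ = T₁(V₁/V₂)^(n−1) = 612×(0.562)^0.42 = 480 K; P₂ = P₁(V₁/V₂)^n = 157 kPa.
W = (P₁V₁−P₂V₂)/(n−1) = (356×48.2−157×85.8)/0.42 = 8780 J.
Work done on the gas = −W_by = -8780 J.

-8780 J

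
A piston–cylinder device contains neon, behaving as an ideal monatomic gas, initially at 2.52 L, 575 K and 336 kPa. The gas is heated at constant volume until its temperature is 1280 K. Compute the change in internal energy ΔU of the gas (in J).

1560 J

n = P₁V₁/(RT₁) = 336×2.52/(8.314×575) = 0.177 mol.
Isochoric: V stays 2.52 L; P/T = const ⇒ T₂ = 1280 K, P₂ = 748 kPa.
For an ideal gas ΔU = nCvΔT with Cv = (3/2)R = 12.5 J/(mol·K).
ΔU = 0.177×12.5×(1280−575) = 1560 J.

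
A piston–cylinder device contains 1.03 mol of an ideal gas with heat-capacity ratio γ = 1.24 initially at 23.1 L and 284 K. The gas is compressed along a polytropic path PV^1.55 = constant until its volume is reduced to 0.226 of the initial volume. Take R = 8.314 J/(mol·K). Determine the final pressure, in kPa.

1060 kPa

P₁ = nRT₁/V₁ = 1.03×8.314×284/23.1 = 105 kPa.
Polytropic n=1.55: T₂ = T₁(V₁/V₂)^(n−1) = 284×(4.42)^0.55 = 644 K; P₂ = P₁(V₁/V₂)^n = 1060 kPa.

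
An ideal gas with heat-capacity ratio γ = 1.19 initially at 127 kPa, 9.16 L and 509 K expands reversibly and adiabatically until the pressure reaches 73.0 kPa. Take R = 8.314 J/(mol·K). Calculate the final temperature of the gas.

466 K

Adiabatic: T₂/T₁ = (P₂/P₁)^((γ−1)/γ) ⇒ T₂ = 509×(0.575)^0.160 = 466 K; V₂ = 14.6 L.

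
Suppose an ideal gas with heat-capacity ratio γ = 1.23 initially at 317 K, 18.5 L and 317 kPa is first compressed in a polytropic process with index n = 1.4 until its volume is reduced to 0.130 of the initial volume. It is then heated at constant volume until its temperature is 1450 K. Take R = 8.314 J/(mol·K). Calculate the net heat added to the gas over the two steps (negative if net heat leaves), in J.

72600 J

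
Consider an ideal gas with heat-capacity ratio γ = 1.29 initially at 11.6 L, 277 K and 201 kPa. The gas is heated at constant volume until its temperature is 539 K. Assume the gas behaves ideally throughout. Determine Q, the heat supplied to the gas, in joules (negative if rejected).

7600 J

n = P₁V₁/(RT₁) = 201×11.6/(8.314×277) = 1.01 mol.
Isochoric: V stays 11.6 L; P/T = const ⇒ T₂ = 539 K, P₂ = 391 kPa.
W = 0 (no volume change).
ΔU = nCvΔT = 1.01×28.7×(539−277) = 7600 J.
Q = ΔU = 7600 J.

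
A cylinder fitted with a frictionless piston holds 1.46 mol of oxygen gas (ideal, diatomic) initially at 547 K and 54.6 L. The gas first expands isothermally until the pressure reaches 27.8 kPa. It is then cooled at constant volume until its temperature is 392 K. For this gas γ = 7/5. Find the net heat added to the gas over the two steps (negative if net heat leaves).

P₁ = nRT₁/V₁ = 1.46×8.314×547/54.6 = 122 kPa.
Step 1 — Isothermal: T stays 547 K; PV = const ⇒ V₂ = 239 L, P₂ = 27.8 kPa.
ΔU = 0 (ideal gas, T constant).
W = nRT ln(V₂/V₁) = 1.46×8.314×547×ln(4.37) = 9800 J.
Q = ΔU + W = 9800 J.
State after step 1: P = 27.8 kPa, V = 239 L, T = 547 K.
Step 2 — Isochoric: V stays 239 L; P/T = const ⇒ T₂ = 392 K, P₂ = 19.9 kPa.
W = 0 (no volume change).
ΔU = nCvΔT = 1.46×20.8×(392−547) = -4700 J.
Q = ΔU = -4700 J.
Net over both steps: W = 9800 J, Q = 5090 J, ΔU = -4700 J.

5090 J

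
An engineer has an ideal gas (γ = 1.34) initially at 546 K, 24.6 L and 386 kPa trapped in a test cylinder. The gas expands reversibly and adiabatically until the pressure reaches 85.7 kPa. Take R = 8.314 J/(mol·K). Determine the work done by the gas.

n = P₁V₁/(RT₁) = 386×24.6/(8.314×546) = 2.09 mol.
Adiabatic: T₂/T₁ = (P₂/P₁)^((γ−1)/γ) ⇒ T₂ = 546×(0.222)^0.254 = 373 K; V₂ = 75.6 L.
ΔU = nCvΔT = 2.09×24.5×(373−546) = -8860 J.
Q = 0 for an adiabatic process, so W = −ΔU = 8860 J.

8860 J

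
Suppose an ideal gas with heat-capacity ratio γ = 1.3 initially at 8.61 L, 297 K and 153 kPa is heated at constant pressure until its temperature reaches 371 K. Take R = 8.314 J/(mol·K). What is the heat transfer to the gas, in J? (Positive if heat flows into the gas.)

n = P₁V₁/(RT₁) = 153×8.61/(8.314×297) = 0.533 mol.
Isobaric: P stays 153 kPa; V/T = const ⇒ T₂ = 371 K, V₂ = 10.8 L.
W = PΔV = 153×(10.8−8.61) kPa·L = 328 J.
ΔU = nCvΔT = 0.533×27.7×(371−297) = 1090 J.
Q = ΔU + W = nCpΔT = 1420 J.

1420 J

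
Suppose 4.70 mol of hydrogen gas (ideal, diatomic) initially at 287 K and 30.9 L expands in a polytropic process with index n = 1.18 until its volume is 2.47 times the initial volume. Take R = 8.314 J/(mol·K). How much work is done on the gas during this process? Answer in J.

-9360 J

P₁ = nRT₁/V₁ = 4.70×8.314×287/30.9 = 363 kPa.
Polytropic n=1.18: T₂ = T₁(V₁/V₂)^(n−1) = 287×(0.405)^0.18 = 244 K; P₂ = P₁(V₁/V₂)^n = 125 kPa.
W = (P₁V₁−P₂V₂)/(n−1) = (363×30.9−125×76.3)/0.18 = 9360 J.
Work done on the gas = −W_by = -9360 J.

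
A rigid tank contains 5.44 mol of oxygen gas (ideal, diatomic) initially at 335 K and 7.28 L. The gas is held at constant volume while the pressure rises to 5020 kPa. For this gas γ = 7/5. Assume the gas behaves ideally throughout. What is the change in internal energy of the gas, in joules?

53500 J

P₁ = nRT₁/V₁ = 5.44×8.314×335/7.28 = 2080 kPa.
Isochoric: V stays 7.28 L; P/T = const ⇒ T₂ = 808 K, P₂ = 5020 kPa.
For an ideal gas ΔU = nCvΔT with Cv = (5/2)R = 20.8 J/(mol·K).
ΔU = 5.44×20.8×(808−335) = 53500 J.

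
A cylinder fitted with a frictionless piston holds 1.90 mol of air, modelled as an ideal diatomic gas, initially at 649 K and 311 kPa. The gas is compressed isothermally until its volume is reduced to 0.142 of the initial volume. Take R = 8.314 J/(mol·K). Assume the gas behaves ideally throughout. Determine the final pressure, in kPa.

2190 kPa

V₁ = nRT₁/P₁ = 1.90×8.314×649/311 = 33.0 L.
Isothermal: T stays 649 K; PV = const ⇒ V₂ = 4.68 L, P₂ = 2190 kPa.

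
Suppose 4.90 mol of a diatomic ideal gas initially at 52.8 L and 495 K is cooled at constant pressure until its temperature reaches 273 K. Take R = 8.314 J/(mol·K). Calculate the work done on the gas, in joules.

9040 J

P₁ = nRT₁/V₁ = 4.90×8.314×495/52.8 = 382 kPa.
Isobaric: P stays 382 kPa; V/T = const ⇒ T₂ = 273 K, V₂ = 29.1 L.
W = PΔV = 382×(29.1−52.8) kPa·L = -9040 J.
Work done on the gas = −W_by = 9040 J.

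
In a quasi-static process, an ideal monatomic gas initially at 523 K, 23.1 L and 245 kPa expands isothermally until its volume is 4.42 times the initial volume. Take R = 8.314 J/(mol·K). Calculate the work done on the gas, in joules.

n = P₁V₁/(RT₁) = 245×23.1/(8.314×523) = 1.30 mol.
Isothermal: T stays 523 K; PV = const ⇒ V₂ = 102 L, P₂ = 55.4 kPa.
W = nRT ln(V₂/V₁) = 1.30×8.314×523×ln(4.42) = 8410 J.
Work done on the gas = −W_by = -8410 J.

-8410 J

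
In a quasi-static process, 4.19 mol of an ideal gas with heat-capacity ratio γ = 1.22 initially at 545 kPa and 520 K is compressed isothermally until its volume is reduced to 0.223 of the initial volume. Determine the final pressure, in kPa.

2440 kPa

V₁ = nRT₁/P₁ = 4.19×8.314×520/545 = 33.2 L.
Isothermal: T stays 520 K; PV = const ⇒ V₂ = 7.41 L, P₂ = 2440 kPa.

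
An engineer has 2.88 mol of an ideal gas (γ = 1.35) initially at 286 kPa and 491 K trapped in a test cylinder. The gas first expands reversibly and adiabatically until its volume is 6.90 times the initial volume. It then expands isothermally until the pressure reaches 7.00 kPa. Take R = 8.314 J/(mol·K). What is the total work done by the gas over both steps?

V₁ = nRT₁/P₁ = 2.88×8.314×491/286 = 41.1 L.
Step 1 — Adiabatic: TV^(γ−1) = const ⇒ T₂ = 491×(0.145)^0.350 = 250 K; PV^γ = const ⇒ P₂ = 21.1 kPa.
ΔU = nCvΔT = 2.88×23.8×(250−491) = -16500 J.
Q = 0 for an adiabatic process, so W = −ΔU = 16500 J.
State after step 1: P = 21.1 kPa, V = 284 L, T = 250 K.
Step 2 — Isothermal: T stays 250 K; PV = const ⇒ V₂ = 854 L, P₂ = 7.00 kPa.
ΔU = 0 (ideal gas, T constant).
W = nRT ln(V₂/V₁) = 2.88×8.314×250×ln(3.01) = 6590 J.
Q = ΔU + W = 6590 J.
Net over both steps: W = 23100 J, Q = 6590 J, ΔU = -16500 J.

23100 J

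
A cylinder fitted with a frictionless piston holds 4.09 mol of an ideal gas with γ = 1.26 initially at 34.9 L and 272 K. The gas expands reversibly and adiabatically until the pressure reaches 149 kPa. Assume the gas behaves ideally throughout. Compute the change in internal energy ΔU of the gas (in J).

-3990 J

P₁ = nRT₁/V₁ = 4.09×8.314×272/34.9 = 265 kPa.
Adiabatic: T₂/T₁ = (P₂/P₁)^((γ−1)/γ) ⇒ T₂ = 272×(0.562)^0.206 = 242 K; V₂ = 55.1 L.
For an ideal gas ΔU = nCvΔT with Cv = R/(γ−1) = 32.0 J/(mol·K).
ΔU = 4.09×32.0×(242−272) = -3990 J.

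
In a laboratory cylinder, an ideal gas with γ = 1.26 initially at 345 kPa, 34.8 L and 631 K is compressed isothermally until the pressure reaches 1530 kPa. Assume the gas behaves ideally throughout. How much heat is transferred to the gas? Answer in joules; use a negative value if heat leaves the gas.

n = P₁V₁/(RT₁) = 345×34.8/(8.314×631) = 2.29 mol.
Isothermal: T stays 631 K; PV = const ⇒ V₂ = 7.85 L, P₂ = 1530 kPa.
ΔU = 0 (ideal gas, T constant).
W = nRT ln(V₂/V₁) = 2.29×8.314×631×ln(0.225) = -17900 J.
Q = ΔU + W = -17900 J.

-17900 J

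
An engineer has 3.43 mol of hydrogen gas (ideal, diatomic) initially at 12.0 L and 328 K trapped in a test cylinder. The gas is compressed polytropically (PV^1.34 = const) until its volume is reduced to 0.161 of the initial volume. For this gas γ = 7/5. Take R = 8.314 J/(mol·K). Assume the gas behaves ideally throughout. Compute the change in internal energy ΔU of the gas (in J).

20100 J

P₁ = nRT₁/V₁ = 3.43×8.314×328/12.0 = 779 kPa.
Polytropic n=1.34: T₂ = T₁(V₁/V₂)^(n−1) = 328×(6.21)^0.34 = 610 K; P₂ = P₁(V₁/V₂)^n = 9010 kPa.
For an ideal gas ΔU = nCvΔT with Cv = (5/2)R = 20.8 J/(mol·K).
ΔU = 3.43×20.8×(610−328) = 20100 J.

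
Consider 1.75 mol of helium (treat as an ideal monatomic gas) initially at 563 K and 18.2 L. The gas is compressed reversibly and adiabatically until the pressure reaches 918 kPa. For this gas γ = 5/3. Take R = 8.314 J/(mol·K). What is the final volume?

P₁ = nRT₁/V₁ = 1.75×8.314×563/18.2 = 450 kPa.
Adiabatic: T₂/T₁ = (P₂/P₁)^((γ−1)/γ) ⇒ T₂ = 563×(2.04)^0.400 = 749 K; V₂ = 11.9 L.

11.9 L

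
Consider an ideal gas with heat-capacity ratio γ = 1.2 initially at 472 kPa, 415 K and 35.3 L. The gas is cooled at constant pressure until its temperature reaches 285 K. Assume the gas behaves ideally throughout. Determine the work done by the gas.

n = P₁V₁/(RT₁) = 472×35.3/(8.314×415) = 4.83 mol.
Isobaric: P stays 472 kPa; V/T = const ⇒ T₂ = 285 K, V₂ = 24.2 L.
W = PΔV = 472×(24.2−35.3) kPa·L = -5220 J.

-5220 J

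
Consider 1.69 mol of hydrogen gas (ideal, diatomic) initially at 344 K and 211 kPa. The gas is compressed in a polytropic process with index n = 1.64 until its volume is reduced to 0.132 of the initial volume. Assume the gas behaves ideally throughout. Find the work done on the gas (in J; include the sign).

V₁ = nRT₁/P₁ = 1.69×8.314×344/211 = 22.9 L.
Polytropic n=1.64: T₂ = T₁(V₁/V₂)^(n−1) = 344×(7.58)^0.64 = 1260 K; P₂ = P₁(V₁/V₂)^n = 5840 kPa.
W = (P₁V₁−P₂V₂)/(n−1) = (211×22.9−5840×3.02)/0.64 = -20000 J.
Work done on the gas = −W_by = 20000 J.

20000 J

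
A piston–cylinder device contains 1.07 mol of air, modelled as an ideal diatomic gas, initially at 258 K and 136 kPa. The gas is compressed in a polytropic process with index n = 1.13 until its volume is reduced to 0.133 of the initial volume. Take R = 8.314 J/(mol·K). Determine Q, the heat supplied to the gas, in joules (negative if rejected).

V₁ = nRT₁/P₁ = 1.07×8.314×258/136 = 16.9 L.
Polytropic n=1.13: T₂ = T₁(V₁/V₂)^(n−1) = 258×(7.52)^0.13 = 335 K; P₂ = P₁(V₁/V₂)^n = 1330 kPa.
W = (P₁V₁−P₂V₂)/(n−1) = (136×16.9−1330×2.24)/0.13 = -5290 J.
ΔU = nCvΔT = 1.07×20.8×(335−258) = 1720 J.
Q = ΔU + W = -3570 J.

-3570 J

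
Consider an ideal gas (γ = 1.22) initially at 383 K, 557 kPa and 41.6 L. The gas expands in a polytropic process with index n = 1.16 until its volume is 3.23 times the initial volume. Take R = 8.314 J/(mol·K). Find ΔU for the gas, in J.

n = P₁V₁/(RT₁) = 557×41.6/(8.314×383) = 7.28 mol.
Polytropic n=1.16: T₂ = T₁(V₁/V₂)^(n−1) = 383×(0.310)^0.16 = 317 K; P₂ = P₁(V₁/V₂)^n = 143 kPa.
For an ideal gas ΔU = nCvΔT with Cv = R/(γ−1) = 37.8 J/(mol·K).
ΔU = 7.28×37.8×(317−383) = -18000 J.

-18000 J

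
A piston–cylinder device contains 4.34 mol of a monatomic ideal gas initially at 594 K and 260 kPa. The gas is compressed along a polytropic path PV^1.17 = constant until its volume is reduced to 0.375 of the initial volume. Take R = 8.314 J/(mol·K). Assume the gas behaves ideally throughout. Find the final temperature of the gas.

V₁ = nRT₁/P₁ = 4.34×8.314×594/260 = 82.4 L.
Polytropic n=1.17: T₂ = T₁(V₁/V₂)^(n−1) = 594×(2.67)^0.17 = 702 K; P₂ = P₁(V₁/V₂)^n = 819 kPa.

702 K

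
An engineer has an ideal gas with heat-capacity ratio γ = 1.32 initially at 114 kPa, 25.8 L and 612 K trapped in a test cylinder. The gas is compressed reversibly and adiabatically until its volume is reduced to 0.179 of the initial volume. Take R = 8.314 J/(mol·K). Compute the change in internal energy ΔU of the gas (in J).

6750 J

n = P₁V₁/(RT₁) = 114×25.8/(8.314×612) = 0.578 mol.
Adiabatic: TV^(γ−1) = const ⇒ T₂ = 612×(5.59)^0.320 = 1060 K; PV^γ = const ⇒ P₂ = 1100 kPa.
For an ideal gas ΔU = nCvΔT with Cv = R/(γ−1) = 26.0 J/(mol·K).
ΔU = 0.578×26.0×(1060−612) = 6750 J.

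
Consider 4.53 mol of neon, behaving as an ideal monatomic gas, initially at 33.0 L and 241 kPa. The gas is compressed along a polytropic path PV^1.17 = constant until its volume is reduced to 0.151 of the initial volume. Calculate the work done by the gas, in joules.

-17700 J

T₁ = P₁V₁/(nR) = 241×33.0/(4.53×8.314) = 211 K.
Polytropic n=1.17: T₂ = T₁(V₁/V₂)^(n−1) = 211×(6.62)^0.17 = 291 K; P₂ = P₁(V₁/V₂)^n = 2200 kPa.
W = (P₁V₁−P₂V₂)/(n−1) = (241×33.0−2200×4.98)/0.17 = -17700 J.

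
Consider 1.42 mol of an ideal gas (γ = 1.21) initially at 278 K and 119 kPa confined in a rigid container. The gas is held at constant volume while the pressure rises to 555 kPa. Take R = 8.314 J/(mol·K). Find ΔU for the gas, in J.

57300 J

V₁ = nRT₁/P₁ = 1.42×8.314×278/119 = 27.6 L.
Isochoric: V stays 27.6 L; P/T = const ⇒ T₂ = 1300 K, P₂ = 555 kPa.
For an ideal gas ΔU = nCvΔT with Cv = R/(γ−1) = 39.6 J/(mol·K).
ΔU = 1.42×39.6×(1300−278) = 57300 J.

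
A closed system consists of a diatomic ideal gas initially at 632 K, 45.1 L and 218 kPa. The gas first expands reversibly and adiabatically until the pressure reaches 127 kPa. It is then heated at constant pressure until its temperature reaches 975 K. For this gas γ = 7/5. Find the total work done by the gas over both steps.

10300 J

n = P₁V₁/(RT₁) = 218×45.1/(8.314×632) = 1.87 mol.
Step 1 — Adiabatic: T₂/T₁ = (P₂/P₁)^((γ−1)/γ) ⇒ T₂ = 632×(0.583)^0.286 = 542 K; V₂ = 66.3 L.
ΔU = nCvΔT = 1.87×20.8×(542−632) = -3520 J.
Q = 0 for an adiabatic process, so W = −ΔU = 3520 J.
State after step 1: P = 127 kPa, V = 66.3 L, T = 542 K.
Step 2 — Isobaric: P stays 127 kPa; V/T = const ⇒ T₂ = 975 K, V₂ = 119 L.
W = PΔV = 127×(119−66.3) kPa·L = 6740 J.
ΔU = nCvΔT = 1.87×20.8×(975−542) = 16900 J.
Q = ΔU + W = nCpΔT = 23600 J.
Net over both steps: W = 10300 J, Q = 23600 J, ΔU = 13300 J.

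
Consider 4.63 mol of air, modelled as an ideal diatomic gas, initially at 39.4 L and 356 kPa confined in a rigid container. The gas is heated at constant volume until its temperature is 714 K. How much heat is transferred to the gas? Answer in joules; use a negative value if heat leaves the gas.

33600 J

T₁ = P₁V₁/(nR) = 356×39.4/(4.63×8.314) = 364 K.
Isochoric: V stays 39.4 L; P/T = const ⇒ T₂ = 714 K, P₂ = 698 kPa.
W = 0 (no volume change).
ΔU = nCvΔT = 4.63×20.8×(714−364) = 33600 J.
Q = ΔU = 33600 J.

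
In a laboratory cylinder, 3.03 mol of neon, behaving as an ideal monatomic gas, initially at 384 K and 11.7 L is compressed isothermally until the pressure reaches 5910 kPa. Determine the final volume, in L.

1.64 L

P₁ = nRT₁/V₁ = 3.03×8.314×384/11.7 = 827 kPa.
Isothermal: T stays 384 K; PV = const ⇒ V₂ = 1.64 L, P₂ = 5910 kPa.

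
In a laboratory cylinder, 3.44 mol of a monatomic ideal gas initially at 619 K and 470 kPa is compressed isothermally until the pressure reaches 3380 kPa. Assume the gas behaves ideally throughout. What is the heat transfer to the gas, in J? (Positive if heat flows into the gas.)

V₁ = nRT₁/P₁ = 3.44×8.314×619/470 = 37.7 L.
Isothermal: T stays 619 K; PV = const ⇒ V₂ = 5.24 L, P₂ = 3380 kPa.
ΔU = 0 (ideal gas, T constant).
W = nRT ln(V₂/V₁) = 3.44×8.314×619×ln(0.139) = -34900 J.
Q = ΔU + W = -34900 J.

-34900 J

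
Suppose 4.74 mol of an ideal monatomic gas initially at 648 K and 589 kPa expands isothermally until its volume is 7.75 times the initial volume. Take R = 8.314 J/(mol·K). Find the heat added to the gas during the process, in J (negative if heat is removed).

V₁ = nRT₁/P₁ = 4.74×8.314×648/589 = 43.4 L.
Isothermal: T stays 648 K; PV = const ⇒ V₂ = 336 L, P₂ = 76.0 kPa.
ΔU = 0 (ideal gas, T constant).
W = nRT ln(V₂/V₁) = 4.74×8.314×648×ln(7.75) = 52300 J.
Q = ΔU + W = 52300 J.

52300 J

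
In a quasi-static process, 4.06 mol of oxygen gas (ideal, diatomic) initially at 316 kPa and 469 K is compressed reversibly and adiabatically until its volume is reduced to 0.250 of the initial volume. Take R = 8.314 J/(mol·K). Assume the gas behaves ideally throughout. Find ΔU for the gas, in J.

29300 J

V₁ = nRT₁/P₁ = 4.06×8.314×469/316 = 50.1 L.
Adiabatic: TV^(γ−1) = const ⇒ T₂ = 469×(4.00)^0.400 = 817 K; PV^γ = const ⇒ P₂ = 2200 kPa.
For an ideal gas ΔU = nCvΔT with Cv = (5/2)R = 20.8 J/(mol·K).
ΔU = 4.06×20.8×(817−469) = 29300 J.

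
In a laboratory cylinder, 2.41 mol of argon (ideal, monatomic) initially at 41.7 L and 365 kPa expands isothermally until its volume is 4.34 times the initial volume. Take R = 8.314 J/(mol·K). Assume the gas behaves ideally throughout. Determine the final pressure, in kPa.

T₁ = P₁V₁/(nR) = 365×41.7/(2.41×8.314) = 760 K.
Isothermal: T stays 760 K; PV = const ⇒ V₂ = 181 L, P₂ = 84.1 kPa.

84.1 kPa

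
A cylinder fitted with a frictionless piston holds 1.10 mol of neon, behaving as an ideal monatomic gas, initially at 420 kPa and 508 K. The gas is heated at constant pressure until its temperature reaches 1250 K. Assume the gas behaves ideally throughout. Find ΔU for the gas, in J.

10200 J

V₁ = nRT₁/P₁ = 1.10×8.314×508/420 = 11.1 L.
Isobaric: P stays 420 kPa; V/T = const ⇒ T₂ = 1250 K, V₂ = 27.2 L.
For an ideal gas ΔU = nCvΔT with Cv = (3/2)R = 12.5 J/(mol·K).
ΔU = 1.10×12.5×(1250−508) = 10200 J.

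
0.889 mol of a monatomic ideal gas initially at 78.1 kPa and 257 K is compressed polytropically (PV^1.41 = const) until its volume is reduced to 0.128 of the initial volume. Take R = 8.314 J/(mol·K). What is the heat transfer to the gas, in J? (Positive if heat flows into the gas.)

-2360 J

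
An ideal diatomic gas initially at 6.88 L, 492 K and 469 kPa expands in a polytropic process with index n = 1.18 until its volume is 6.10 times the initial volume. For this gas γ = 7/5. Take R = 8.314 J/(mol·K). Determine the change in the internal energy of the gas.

n = P₁V₁/(RT₁) = 469×6.88/(8.314×492) = 0.789 mol.
Polytropic n=1.18: T₂ = T₁(V₁/V₂)^(n−1) = 492×(0.164)^0.18 = 355 K; P₂ = P₁(V₁/V₂)^n = 55.5 kPa.
For an ideal gas ΔU = nCvΔT with Cv = (5/2)R = 20.8 J/(mol·K).
ΔU = 0.789×20.8×(355−492) = -2240 J.

-2240 J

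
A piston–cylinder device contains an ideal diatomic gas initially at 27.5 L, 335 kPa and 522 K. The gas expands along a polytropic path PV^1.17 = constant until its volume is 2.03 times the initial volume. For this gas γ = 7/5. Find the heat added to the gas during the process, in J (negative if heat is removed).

3530 J

n = P₁V₁/(RT₁) = 335×27.5/(8.314×522) = 2.12 mol.
Polytropic n=1.17: T₂ = T₁(V₁/V₂)^(n−1) = 522×(0.493)^0.17 = 463 K; P₂ = P₁(V₁/V₂)^n = 146 kPa.
W = (P₁V₁−P₂V₂)/(n−1) = (335×27.5−146×55.8)/0.17 = 6150 J.
ΔU = nCvΔT = 2.12×20.8×(463−522) = -2610 J.
Q = ΔU + W = 3530 J.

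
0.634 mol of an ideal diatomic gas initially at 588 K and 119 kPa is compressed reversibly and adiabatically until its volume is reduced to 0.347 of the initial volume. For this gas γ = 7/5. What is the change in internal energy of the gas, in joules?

4080 J

V₁ = nRT₁/P₁ = 0.634×8.314×588/119 = 26.0 L.
Adiabatic: TV^(γ−1) = const ⇒ T₂ = 588×(2.88)^0.400 = 898 K; PV^γ = const ⇒ P₂ = 524 kPa.
For an ideal gas ΔU = nCvΔT with Cv = (5/2)R = 20.8 J/(mol·K).
ΔU = 0.634×20.8×(898−588) = 4080 J.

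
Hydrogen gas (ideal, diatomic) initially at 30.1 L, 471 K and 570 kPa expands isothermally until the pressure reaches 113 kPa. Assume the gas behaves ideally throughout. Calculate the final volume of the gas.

152 L

Isothermal: T stays 471 K; PV = const ⇒ V₂ = 152 L, P₂ = 113 kPa.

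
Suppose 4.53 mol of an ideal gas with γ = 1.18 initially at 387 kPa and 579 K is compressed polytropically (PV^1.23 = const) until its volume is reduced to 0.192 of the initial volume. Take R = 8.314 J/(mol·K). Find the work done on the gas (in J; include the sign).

43800 J

V₁ = nRT₁/P₁ = 4.53×8.314×579/387 = 56.3 L.
Polytropic n=1.23: T₂ = T₁(V₁/V₂)^(n−1) = 579×(5.21)^0.23 = 846 K; P₂ = P₁(V₁/V₂)^n = 2950 kPa.
W = (P₁V₁−P₂V₂)/(n−1) = (387×56.3−2950×10.8)/0.23 = -43800 J.
Work done on the gas = −W_by = 43800 J.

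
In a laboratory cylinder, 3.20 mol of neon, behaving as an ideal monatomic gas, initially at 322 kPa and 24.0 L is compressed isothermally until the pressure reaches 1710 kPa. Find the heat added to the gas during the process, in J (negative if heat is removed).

T₁ = P₁V₁/(nR) = 322×24.0/(3.20×8.314) = 290 K.
Isothermal: T stays 290 K; PV = const ⇒ V₂ = 4.52 L, P₂ = 1710 kPa.
ΔU = 0 (ideal gas, T constant).
W = nRT ln(V₂/V₁) = 3.20×8.314×290×ln(0.188) = -12900 J.
Q = ΔU + W = -12900 J.

-12900 J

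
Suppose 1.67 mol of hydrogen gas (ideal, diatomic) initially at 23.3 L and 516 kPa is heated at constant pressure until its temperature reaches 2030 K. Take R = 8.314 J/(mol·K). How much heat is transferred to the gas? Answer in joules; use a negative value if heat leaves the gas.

T₁ = P₁V₁/(nR) = 516×23.3/(1.67×8.314) = 866 K.
Isobaric: P stays 516 kPa; V/T = const ⇒ T₂ = 2030 K, V₂ = 54.6 L.
W = PΔV = 516×(54.6−23.3) kPa·L = 16200 J.
ΔU = nCvΔT = 1.67×20.8×(2030−866) = 40400 J.
Q = ΔU + W = nCpΔT = 56600 J.

56600 J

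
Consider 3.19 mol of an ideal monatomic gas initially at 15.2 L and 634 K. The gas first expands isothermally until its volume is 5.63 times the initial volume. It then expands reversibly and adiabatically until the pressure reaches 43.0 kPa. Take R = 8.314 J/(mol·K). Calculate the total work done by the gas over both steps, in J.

40500 J

P₁ = nRT₁/V₁ = 3.19×8.314×634/15.2 = 1110 kPa.
Step 1 — Isothermal: T stays 634 K; PV = const ⇒ V₂ = 85.6 L, P₂ = 196 kPa.
ΔU = 0 (ideal gas, T constant).
W = nRT ln(V₂/V₁) = 3.19×8.314×634×ln(5.63) = 29100 J.
Q = ΔU + W = 29100 J.
State after step 1: P = 196 kPa, V = 85.6 L, T = 634 K.
Step 2 — Adiabatic: T₂/T₁ = (P₂/P₁)^((γ−1)/γ) ⇒ T₂ = 634×(0.219)^0.400 = 345 K; V₂ = 213 L.
ΔU = nCvΔT = 3.19×12.5×(345−634) = -11500 J.
Q = 0 for an adiabatic process, so W = −ΔU = 11500 J.
Net over both steps: W = 40500 J, Q = 29100 J, ΔU = -11500 J.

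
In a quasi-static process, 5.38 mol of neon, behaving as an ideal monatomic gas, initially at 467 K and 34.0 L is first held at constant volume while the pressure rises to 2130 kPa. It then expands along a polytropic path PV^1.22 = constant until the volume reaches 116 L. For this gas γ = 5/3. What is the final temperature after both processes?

P₁ = nRT₁/V₁ = 5.38×8.314×467/34.0 = 614 kPa.
Step 1 — Isochoric: V stays 34.0 L; P/T = const ⇒ T₂ = 1620 K, P₂ = 2130 kPa.
W = 0 (no volume change).
ΔU = nCvΔT = 5.38×12.5×(1620−467) = 77300 J.
Q = ΔU = 77300 J.
State after step 1: P = 2130 kPa, V = 34.0 L, T = 1620 K.
Step 2 — Polytropic n=1.22: T₂ = T₁(V₁/V₂)^(n−1) = 1620×(0.293)^0.22 = 1240 K; P₂ = P₁(V₁/V₂)^n = 477 kPa.
W = (P₁V₁−P₂V₂)/(n−1) = (2130×34.0−477×116)/0.22 = 77900 J.
ΔU = nCvΔT = 5.38×12.5×(1240−1620) = -25700 J.
Q = ΔU + W = 52200 J.
Net over both steps: W = 77900 J, Q = 129000 J, ΔU = 51600 J.

1240 K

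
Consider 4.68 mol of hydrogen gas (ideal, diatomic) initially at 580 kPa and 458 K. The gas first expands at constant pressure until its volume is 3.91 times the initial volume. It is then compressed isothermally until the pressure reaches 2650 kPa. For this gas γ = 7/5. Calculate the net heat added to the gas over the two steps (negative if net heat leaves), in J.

75600 J

V₁ = nRT₁/P₁ = 4.68×8.314×458/580 = 30.7 L.
Step 1 — Isobaric: P stays 580 kPa; V/T = const ⇒ T₂ = 1790 K, V₂ = 120 L.
W = PΔV = 580×(120−30.7) kPa·L = 51900 J.
ΔU = nCvΔT = 4.68×20.8×(1790−458) = 130000 J.
Q = ΔU + W = nCpΔT = 182000 J.
State after step 1: P = 580 kPa, V = 120 L, T = 1790 K.
Step 2 — Isothermal: T stays 1790 K; PV = const ⇒ V₂ = 26.3 L, P₂ = 2650 kPa.
ΔU = 0 (ideal gas, T constant).
W = nRT ln(V₂/V₁) = 4.68×8.314×1790×ln(0.219) = -106000 J.
Q = ΔU + W = -106000 J.
Net over both steps: W = -54000 J, Q = 75600 J, ΔU = 130000 J.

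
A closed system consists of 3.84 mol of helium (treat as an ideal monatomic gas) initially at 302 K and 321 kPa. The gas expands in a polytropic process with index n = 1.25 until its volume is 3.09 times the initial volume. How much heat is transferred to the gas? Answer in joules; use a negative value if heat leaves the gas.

5920 J

V₁ = nRT₁/P₁ = 3.84×8.314×302/321 = 30.0 L.
Polytropic n=1.25: T₂ = T₁(V₁/V₂)^(n−1) = 302×(0.324)^0.25 = 228 K; P₂ = P₁(V₁/V₂)^n = 78.4 kPa.
W = (P₁V₁−P₂V₂)/(n−1) = (321×30.0−78.4×92.8)/0.25 = 9480 J.
ΔU = nCvΔT = 3.84×12.5×(228−302) = -3550 J.
Q = ΔU + W = 5920 J.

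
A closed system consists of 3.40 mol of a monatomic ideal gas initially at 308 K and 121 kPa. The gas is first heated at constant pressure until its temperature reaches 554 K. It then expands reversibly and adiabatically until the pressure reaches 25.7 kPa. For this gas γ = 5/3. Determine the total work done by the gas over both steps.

V₁ = nRT₁/P₁ = 3.40×8.314×308/121 = 72.0 L.
Step 1 — Isobaric: P stays 121 kPa; V/T = const ⇒ T₂ = 554 K, V₂ = 129 L.
W = PΔV = 121×(129−72.0) kPa·L = 6950 J.
ΔU = nCvΔT = 3.40×12.5×(554−308) = 10400 J.
Q = ΔU + W = nCpΔT = 17400 J.
State after step 1: P = 121 kPa, V = 129 L, T = 554 K.
Step 2 — Adiabatic: T₂/T₁ = (P₂/P₁)^((γ−1)/γ) ⇒ T₂ = 554×(0.212)^0.400 = 298 K; V₂ = 328 L.
ΔU = nCvΔT = 3.40×12.5×(298−554) = -10900 J.
Q = 0 for an adiabatic process, so W = −ΔU = 10900 J.
Net over both steps: W = 17800 J, Q = 17400 J, ΔU = -420 J.

17800 J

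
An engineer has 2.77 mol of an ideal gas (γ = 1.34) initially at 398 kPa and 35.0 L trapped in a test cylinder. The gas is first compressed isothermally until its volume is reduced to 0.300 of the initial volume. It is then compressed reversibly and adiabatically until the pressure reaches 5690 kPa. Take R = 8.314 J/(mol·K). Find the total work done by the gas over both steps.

T₁ = P₁V₁/(nR) = 398×35.0/(2.77×8.314) = 605 K.
Step 1 — Isothermal: T stays 605 K; PV = const ⇒ V₂ = 10.5 L, P₂ = 1330 kPa.
ΔU = 0 (ideal gas, T constant).
W = nRT ln(V₂/V₁) = 2.77×8.314×605×ln(0.300) = -16800 J.
Q = ΔU + W = -16800 J.
State after step 1: P = 1330 kPa, V = 10.5 L, T = 605 K.
Step 2 — Adiabatic: T₂/T₁ = (P₂/P₁)^((γ−1)/γ) ⇒ T₂ = 605×(4.29)^0.254 = 875 K; V₂ = 3.54 L.
ΔU = nCvΔT = 2.77×24.5×(875−605) = 18300 J.
Q = 0 for an adiabatic process, so W = −ΔU = -18300 J.
Net over both steps: W = -35100 J, Q = -16800 J, ΔU = 18300 J.

-35100 J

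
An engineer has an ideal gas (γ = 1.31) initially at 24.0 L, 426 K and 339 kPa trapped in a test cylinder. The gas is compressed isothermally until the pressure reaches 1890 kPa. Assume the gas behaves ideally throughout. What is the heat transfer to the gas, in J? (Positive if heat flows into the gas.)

n = P₁V₁/(RT₁) = 339×24.0/(8.314×426) = 2.30 mol.
Isothermal: T stays 426 K; PV = const ⇒ V₂ = 4.30 L, P₂ = 1890 kPa.
ΔU = 0 (ideal gas, T constant).
W = nRT ln(V₂/V₁) = 2.30×8.314×426×ln(0.179) = -14000 J.
Q = ΔU + W = -14000 J.

-14000 J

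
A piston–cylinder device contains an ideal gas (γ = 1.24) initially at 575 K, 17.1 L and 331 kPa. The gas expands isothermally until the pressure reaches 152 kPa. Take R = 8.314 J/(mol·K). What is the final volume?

37.2 L

Isothermal: T stays 575 K; PV = const ⇒ V₂ = 37.2 L, P₂ = 152 kPa.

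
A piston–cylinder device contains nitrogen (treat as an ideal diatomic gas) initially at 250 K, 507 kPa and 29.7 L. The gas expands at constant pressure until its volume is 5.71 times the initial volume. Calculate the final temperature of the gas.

Isobaric: P stays 507 kPa; V/T = const ⇒ T₂ = 1430 K, V₂ = 170 L.

1430 K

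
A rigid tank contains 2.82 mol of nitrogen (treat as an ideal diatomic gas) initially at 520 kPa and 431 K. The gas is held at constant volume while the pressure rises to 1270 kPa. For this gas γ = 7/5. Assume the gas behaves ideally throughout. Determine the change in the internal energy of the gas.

36400 J

V₁ = nRT₁/P₁ = 2.82×8.314×431/520 = 19.4 L.
Isochoric: V stays 19.4 L; P/T = const ⇒ T₂ = 1050 K, P₂ = 1270 kPa.
For an ideal gas ΔU = nCvΔT with Cv = (5/2)R = 20.8 J/(mol·K).
ΔU = 2.82×20.8×(1050−431) = 36400 J.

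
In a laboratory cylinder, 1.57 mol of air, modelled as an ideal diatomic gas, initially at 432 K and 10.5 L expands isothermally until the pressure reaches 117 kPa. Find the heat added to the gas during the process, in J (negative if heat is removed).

8590 J

P₁ = nRT₁/V₁ = 1.57×8.314×432/10.5 = 537 kPa.
Isothermal: T stays 432 K; PV = const ⇒ V₂ = 48.2 L, P₂ = 117 kPa.
ΔU = 0 (ideal gas, T constant).
W = nRT ln(V₂/V₁) = 1.57×8.314×432×ln(4.59) = 8590 J.
Q = ΔU + W = 8590 J.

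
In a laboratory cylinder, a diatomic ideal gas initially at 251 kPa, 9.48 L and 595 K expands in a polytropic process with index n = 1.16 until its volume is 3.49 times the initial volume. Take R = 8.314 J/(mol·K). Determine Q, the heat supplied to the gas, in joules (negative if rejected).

1620 J

n = P₁V₁/(RT₁) = 251×9.48/(8.314×595) = 0.481 mol.
Polytropic n=1.16: T₂ = T₁(V₁/V₂)^(n−1) = 595×(0.287)^0.16 = 487 K; P₂ = P₁(V₁/V₂)^n = 58.9 kPa.
W = (P₁V₁−P₂V₂)/(n−1) = (251×9.48−58.9×33.1)/0.16 = 2700 J.
ΔU = nCvΔT = 0.481×20.8×(487−595) = -1080 J.
Q = ΔU + W = 1620 J.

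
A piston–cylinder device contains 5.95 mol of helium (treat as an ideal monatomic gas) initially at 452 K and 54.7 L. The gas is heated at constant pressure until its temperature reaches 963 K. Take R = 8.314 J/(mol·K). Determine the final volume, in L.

P₁ = nRT₁/V₁ = 5.95×8.314×452/54.7 = 409 kPa.
Isobaric: P stays 409 kPa; V/T = const ⇒ T₂ = 963 K, V₂ = 117 L.

117 L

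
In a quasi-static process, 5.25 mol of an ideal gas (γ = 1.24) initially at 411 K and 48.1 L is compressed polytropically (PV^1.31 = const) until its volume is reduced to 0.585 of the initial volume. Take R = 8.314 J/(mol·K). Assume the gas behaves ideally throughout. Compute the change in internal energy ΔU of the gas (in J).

P₁ = nRT₁/V₁ = 5.25×8.314×411/48.1 = 373 kPa.
Polytropic n=1.31: T₂ = T₁(V₁/V₂)^(n−1) = 411×(1.71)^0.31 = 485 K; P₂ = P₁(V₁/V₂)^n = 753 kPa.
For an ideal gas ΔU = nCvΔT with Cv = R/(γ−1) = 34.6 J/(mol·K).
ΔU = 5.25×34.6×(485−411) = 13500 J.

13500 J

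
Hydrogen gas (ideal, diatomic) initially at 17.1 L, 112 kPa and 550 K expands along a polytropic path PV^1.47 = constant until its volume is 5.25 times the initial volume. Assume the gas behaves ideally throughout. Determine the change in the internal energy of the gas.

n = P₁V₁/(RT₁) = 112×17.1/(8.314×550) = 0.419 mol.
Polytropic n=1.47: T₂ = T₁(V₁/V₂)^(n−1) = 550×(0.190)^0.47 = 252 K; P₂ = P₁(V₁/V₂)^n = 9.79 kPa.
For an ideal gas ΔU = nCvΔT with Cv = (5/2)R = 20.8 J/(mol·K).
ΔU = 0.419×20.8×(252−550) = -2590 J.

-2590 J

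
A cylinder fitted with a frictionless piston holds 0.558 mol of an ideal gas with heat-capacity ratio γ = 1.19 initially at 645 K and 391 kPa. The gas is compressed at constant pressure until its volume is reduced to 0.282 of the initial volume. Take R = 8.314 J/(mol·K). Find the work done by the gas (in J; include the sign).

V₁ = nRT₁/P₁ = 0.558×8.314×645/391 = 7.65 L.
Isobaric: P stays 391 kPa; V/T = const ⇒ T₂ = 182 K, V₂ = 2.16 L.
W = PΔV = 391×(2.16−7.65) kPa·L = -2150 J.

-2150 J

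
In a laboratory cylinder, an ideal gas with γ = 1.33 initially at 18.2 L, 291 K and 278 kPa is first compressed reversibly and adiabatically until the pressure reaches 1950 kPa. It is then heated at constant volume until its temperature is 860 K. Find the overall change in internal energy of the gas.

n = P₁V₁/(RT₁) = 278×18.2/(8.314×291) = 2.09 mol.
Step 1 — Adiabatic: T₂/T₁ = (P₂/P₁)^((γ−1)/γ) ⇒ T₂ = 291×(7.01)^0.248 = 472 K; V₂ = 4.21 L.
ΔU = nCvΔT = 2.09×25.2×(472−291) = 9530 J.
Q = 0 for an adiabatic process, so W = −ΔU = -9530 J.
State after step 1: P = 1950 kPa, V = 4.21 L, T = 472 K.
Step 2 — Isochoric: V stays 4.21 L; P/T = const ⇒ T₂ = 860 K, P₂ = 3550 kPa.
W = 0 (no volume change).
ΔU = nCvΔT = 2.09×25.2×(860−472) = 20500 J.
Q = ΔU = 20500 J.
Net over both steps: W = -9530 J, Q = 20500 J, ΔU = 30000 J.

30000 J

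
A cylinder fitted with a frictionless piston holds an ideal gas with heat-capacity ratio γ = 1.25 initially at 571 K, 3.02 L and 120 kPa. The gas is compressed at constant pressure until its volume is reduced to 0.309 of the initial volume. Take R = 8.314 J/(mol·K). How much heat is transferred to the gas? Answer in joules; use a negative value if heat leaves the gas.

n = P₁V₁/(RT₁) = 120×3.02/(8.314×571) = 0.0763 mol.
Isobaric: P stays 120 kPa; V/T = const ⇒ T₂ = 176 K, V₂ = 0.933 L.
W = PΔV = 120×(0.933−3.02) kPa·L = -250 J.
ΔU = nCvΔT = 0.0763×33.3×(176−571) = -1000 J.
Q = ΔU + W = nCpΔT = -1250 J.

-1250 J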